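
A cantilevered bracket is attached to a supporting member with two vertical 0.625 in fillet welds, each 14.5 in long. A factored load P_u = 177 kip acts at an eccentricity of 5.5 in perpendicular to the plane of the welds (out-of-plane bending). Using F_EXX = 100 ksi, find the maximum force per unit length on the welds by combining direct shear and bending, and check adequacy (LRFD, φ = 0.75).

L_w = 2 × 14.5 = 29 in; section modulus (unit throat) S = 2 × L²/6 = 70.08 in².
Direct shear f_v = P/L_w = 177/29 = 6.103 kip/in.
Moment M = P × e = 177 × 5.5 = 973.5 kip·in; bending f_b = M/S = 13.89 kip/in.
f_max = √(f_v² + f_b²) = √(6.103² + 13.89²) = 15.17 kip/in.
φr_n = 0.75 × 0.6 × 100 × (0.707 × 0.625) = 19.88 kip/in → adequate.

f_max ≈ 15.2 kip/in; adequate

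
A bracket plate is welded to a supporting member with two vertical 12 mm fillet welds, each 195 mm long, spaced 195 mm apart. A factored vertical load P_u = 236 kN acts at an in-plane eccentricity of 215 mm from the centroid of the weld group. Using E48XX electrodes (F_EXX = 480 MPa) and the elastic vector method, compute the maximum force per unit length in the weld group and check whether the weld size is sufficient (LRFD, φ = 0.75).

Total weld length L_w = 390 mm. Treat welds as unit-width lines.
Polar moment about centroid: J = 2[d³/12 + d(b/2)²] = 2[195³/12 + 195×97.5²] = 4943000 mm³.
Direct shear f_v = P/L_w = 236×10³ / 390 = 605.1 N/mm (vertical).
Torsion M = P·e = 236×10³ × 215 = 50740000 N·mm.
Critical point at (x, y) = (97.5, 97.5) from centroid. f_tx = M·y/J = 1001 N/mm; f_ty = M·x/J = 1001 N/mm.
Resultant f_max = √[f_tx² + (f_v + f_ty)²] = √[1001² + (605.1 + 1001)²] = 1892 N/mm.
Capacity per unit length: φr_n = 0.75 × 0.6 × 480 × (0.707 × 12) = 1833 N/mm.
1892 > 1833 → NOT adequate.

f_max ≈ 1890 N/mm; NOT adequate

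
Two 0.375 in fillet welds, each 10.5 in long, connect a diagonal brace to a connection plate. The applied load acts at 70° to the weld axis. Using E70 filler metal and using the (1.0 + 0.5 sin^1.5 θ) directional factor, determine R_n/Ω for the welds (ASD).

R_n/Ω ≈ 170 kip

E70XX → F_EXX = 70 ksi.
t_e = 0.707 × 0.375 = 0.2651 in; A_we = 0.2651 × 21 = 5.568 in².
Directional factor: 1.0 + 0.5 sin^1.5(70°) = 1.455.
F_nw = 0.6 × 70 × 1.455 = 61.13 ksi.
R_n/Ω = (61.13 × 5.568) / 2.0 = 170.2 kip.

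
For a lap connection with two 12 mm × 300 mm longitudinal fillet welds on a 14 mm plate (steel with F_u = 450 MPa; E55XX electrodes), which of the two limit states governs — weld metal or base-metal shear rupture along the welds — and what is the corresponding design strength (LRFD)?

E55XX → F_EXX = 550 MPa.
t_e = 0.707 × 12 = 8.484 mm; L = 600 mm.
Weld metal: φR_n = 0.75 × 0.6 × 550 × 8.484 × 600 × 10⁻³ = 1260 kN.
Base metal (shear rupture): φR_n = 0.75 × 0.6 × 450 × 14 × 600 × 10⁻³ = 1701 kN.
Governing: weld metal.

φR_n ≈ 1260 kN (weld metal governs)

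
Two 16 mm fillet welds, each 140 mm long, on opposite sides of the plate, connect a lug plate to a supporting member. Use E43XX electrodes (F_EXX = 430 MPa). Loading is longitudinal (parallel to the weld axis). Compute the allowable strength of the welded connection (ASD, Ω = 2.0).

Effective throat t_e = 0.707 × 16 = 11.31 mm.
Total length L = 280 mm; A_we = 11.31 × 280 = 3167 mm².
F_nw = 0.6 F_EXX = 0.6 × 430 = 258 MPa.
R_n = 258 × 3167 × 10⁻³ = 817.2 kN; R_n/Ω = 817.2/2.0 = 408.6 kN.

R_n/Ω ≈ 409 kN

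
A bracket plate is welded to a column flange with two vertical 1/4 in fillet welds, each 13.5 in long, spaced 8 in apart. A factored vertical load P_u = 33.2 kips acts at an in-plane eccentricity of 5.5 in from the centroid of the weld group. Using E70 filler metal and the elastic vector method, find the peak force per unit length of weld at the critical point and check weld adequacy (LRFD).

E70XX → F_EXX = 70 ksi.
Total weld length L_w = 27 in. Treat welds as unit-width lines.
Polar moment about centroid: J = 2[d³/12 + d(b/2)²] = 2[13.5³/12 + 13.5×4²] = 842.1 in³.
Direct shear f_v = P/L_w = 33.2 / 27 = 1.23 kip/in (vertical).
Torsion M = P·e = 33.2 × 5.5 = 182.6 kip·in.
Critical point at (x, y) = (4, 6.75) from centroid. f_tx = M·y/J = 1.464 kip/in; f_ty = M·x/J = 0.8674 kip/in.
Resultant f_max = √[f_tx² + (f_v + f_ty)²] = √[1.464² + (1.23 + 0.8674)²] = 2.557 kip/in.
Capacity per unit length: φr_n = 0.75 × 0.6 × 70 × (0.707 × 0.25) = 5.568 kip/in.
2.557 ≤ 5.568 → adequate.

f_max ≈ 2.56 kip/in; adequate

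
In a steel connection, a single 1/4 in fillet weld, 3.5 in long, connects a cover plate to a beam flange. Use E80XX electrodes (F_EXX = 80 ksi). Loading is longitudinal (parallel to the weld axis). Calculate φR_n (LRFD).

φR_n ≈ 22.3 kip

Effective throat t_e = 0.707 × 0.25 = 0.1767 in.
Total length L = 3.5 in; A_we = 0.1767 × 3.5 = 0.6186 in².
F_nw = 0.6 F_EXX = 0.6 × 80 = 48 ksi.
φR_n = 0.75 × 48 × 0.6186 = 22.27 kip.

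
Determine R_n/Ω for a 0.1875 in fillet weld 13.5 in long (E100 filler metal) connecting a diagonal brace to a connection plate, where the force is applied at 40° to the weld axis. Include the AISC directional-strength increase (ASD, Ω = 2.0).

E100XX → F_EXX = 100 ksi.
t_e = 0.707 × 0.1875 = 0.1326 in; A_we = 0.1326 × 13.5 = 1.79 in².
Directional factor: 1.0 + 0.5 sin^1.5(40°) = 1.258.
F_nw = 0.6 × 100 × 1.258 = 75.46 ksi.
R_n/Ω = (75.46 × 1.79) / 2.0 = 67.52 kips.

R_n/Ω ≈ 67.5 kips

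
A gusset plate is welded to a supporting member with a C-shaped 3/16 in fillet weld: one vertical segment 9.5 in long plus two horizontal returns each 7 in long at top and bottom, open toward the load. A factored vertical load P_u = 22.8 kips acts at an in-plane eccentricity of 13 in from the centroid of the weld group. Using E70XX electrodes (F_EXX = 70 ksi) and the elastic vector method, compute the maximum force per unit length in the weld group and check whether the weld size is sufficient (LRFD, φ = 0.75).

Total weld length L_w = 23.5 in. Treat welds as unit-width lines.
Centroid: x̄ = 2×7×3.5 / 23.5 = 2.085 in from the vertical weld.
Polar moment about centroid: J = I_x + I_y = [9.5³/12 + 2×7×4.75²] + [9.5×2.085² + 2(7³/12 + 7×1.415²)] = 513.8 in³.
Direct shear f_v = P/L_w = 22.8 / 23.5 = 0.9702 kip/in (vertical).
Torsion M = P·e = 22.8 × 13 = 296.4 kip·in.
Critical point at (x, y) = (4.915, 4.75) from centroid. f_tx = M·y/J = 2.74 kip/in; f_ty = M·x/J = 2.835 kip/in.
Resultant f_max = √[f_tx² + (f_v + f_ty)²] = √[2.74² + (0.9702 + 2.835)²] = 4.689 kip/in.
Capacity per unit length: φr_n = 0.75 × 0.6 × 70 × (0.707 × 0.1875) = 4.176 kip/in.
4.689 > 4.176 → NOT adequate.

f_max ≈ 4.69 kip/in; NOT adequate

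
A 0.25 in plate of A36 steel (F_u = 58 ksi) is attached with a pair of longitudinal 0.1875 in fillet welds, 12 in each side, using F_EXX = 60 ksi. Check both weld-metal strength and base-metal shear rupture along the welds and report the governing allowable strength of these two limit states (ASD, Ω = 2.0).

t_e = 0.707 × 0.1875 = 0.1326 in; L = 24 in.
Weld metal: R_n/Ω = (1/2.0) × 0.6 × 60 × 0.1326 × 24 = 57.27 kip.
Base metal (shear rupture): R_n/Ω = (1/2.0) × 0.6 × 58 × 0.25 × 24 = 104.4 kip.
Governing: weld metal.

R_n/Ω ≈ 57.3 kip (weld metal governs)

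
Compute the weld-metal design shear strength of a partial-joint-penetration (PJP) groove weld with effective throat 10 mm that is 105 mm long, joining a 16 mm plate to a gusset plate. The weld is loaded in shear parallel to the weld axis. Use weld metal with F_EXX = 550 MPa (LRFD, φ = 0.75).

Effective throat (given) t_e = 10 mm.
A_we = 10 × 105 = 1050 mm².
F_nw = 0.6 F_EXX = 330 MPa.
φR_n = 0.75 × 330 × 1050 × 10⁻³ = 259.9 kN.

φR_n ≈ 260 kN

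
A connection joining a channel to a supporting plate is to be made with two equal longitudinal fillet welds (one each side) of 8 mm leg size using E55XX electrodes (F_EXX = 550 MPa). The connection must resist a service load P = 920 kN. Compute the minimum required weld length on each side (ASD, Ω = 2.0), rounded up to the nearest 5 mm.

Throat t_e = 0.707 × 8 = 5.656 mm.
r_n/Ω = (0.6 × 550 × 5.656) / 2.0 = 933.2 N/mm = 0.9332 kN/mm.
L_req = P / (r_n/Ω) = 920 / 0.9332 = 985.8 mm total.
Per side: 985.8 / 2 = 492.9 mm.
Round up → use L = 495 mm on each side.

L = 495 mm on each side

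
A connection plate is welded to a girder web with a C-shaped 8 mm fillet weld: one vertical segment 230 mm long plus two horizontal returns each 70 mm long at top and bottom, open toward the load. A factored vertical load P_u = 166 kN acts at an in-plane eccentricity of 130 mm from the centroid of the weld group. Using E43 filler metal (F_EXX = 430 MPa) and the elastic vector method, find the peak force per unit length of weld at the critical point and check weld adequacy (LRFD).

Total weld length L_w = 370 mm. Treat welds as unit-width lines.
Centroid: x̄ = 2×70×35 / 370 = 13.24 mm from the vertical weld.
Polar moment about centroid: J = I_x + I_y = [230³/12 + 2×70×115²] + [230×13.24² + 2(70³/12 + 70×21.76²)] = 3029000 mm³.
Direct shear f_v = P/L_w = 166×10³ / 370 = 448.6 N/mm (vertical).
Torsion M = P·e = 166×10³ × 130 = 21580000 N·mm.
Critical point at (x, y) = (56.76, 115) from centroid. f_tx = M·y/J = 819.3 N/mm; f_ty = M·x/J = 404.3 N/mm.
Resultant f_max = √[f_tx² + (f_v + f_ty)²] = √[819.3² + (448.6 + 404.3)²] = 1183 N/mm.
Capacity per unit length: φr_n = 0.75 × 0.6 × 430 × (0.707 × 8) = 1094 N/mm.
1183 > 1094 → NOT adequate.

f_max ≈ 1180 N/mm; NOT adequate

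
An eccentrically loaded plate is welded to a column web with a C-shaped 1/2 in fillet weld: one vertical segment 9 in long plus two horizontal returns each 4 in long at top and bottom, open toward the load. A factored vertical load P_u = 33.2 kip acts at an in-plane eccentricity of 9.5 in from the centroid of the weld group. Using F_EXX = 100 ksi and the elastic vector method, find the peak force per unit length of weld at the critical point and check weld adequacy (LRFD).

f_max ≈ 8.12 kip/in; adequate

Total weld length L_w = 17 in. Treat welds as unit-width lines.
Centroid: x̄ = 2×4×2 / 17 = 0.9412 in from the vertical weld.
Polar moment about centroid: J = I_x + I_y = [9³/12 + 2×4×4.5²] + [9×0.9412² + 2(4³/12 + 4×1.059²)] = 250.4 in³.
Direct shear f_v = P/L_w = 33.2 / 17 = 1.953 kip/in (vertical).
Torsion M = P·e = 33.2 × 9.5 = 315.4 kip·in.
Critical point at (x, y) = (3.059, 4.5) from centroid. f_tx = M·y/J = 5.669 kip/in; f_ty = M·x/J = 3.853 kip/in.
Resultant f_max = √[f_tx² + (f_v + f_ty)²] = √[5.669² + (1.953 + 3.853)²] = 8.115 kip/in.
Capacity per unit length: φr_n = 0.75 × 0.6 × 100 × (0.707 × 0.5) = 15.91 kip/in.
8.115 ≤ 15.91 → adequate.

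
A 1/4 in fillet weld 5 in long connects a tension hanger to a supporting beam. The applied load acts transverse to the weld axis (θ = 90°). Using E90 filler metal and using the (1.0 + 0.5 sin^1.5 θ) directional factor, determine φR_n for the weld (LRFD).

E90XX → F_EXX = 90 ksi.
t_e = 0.707 × 0.25 = 0.1767 in; A_we = 0.1767 × 5 = 0.8837 in².
Directional factor: 1.0 + 0.5 sin^1.5(90°) = 1.5.
F_nw = 0.6 × 90 × 1.5 = 81 ksi.
φR_n = 0.75 × 81 × 0.8837 = 53.69 kips.

φR_n ≈ 53.7 kips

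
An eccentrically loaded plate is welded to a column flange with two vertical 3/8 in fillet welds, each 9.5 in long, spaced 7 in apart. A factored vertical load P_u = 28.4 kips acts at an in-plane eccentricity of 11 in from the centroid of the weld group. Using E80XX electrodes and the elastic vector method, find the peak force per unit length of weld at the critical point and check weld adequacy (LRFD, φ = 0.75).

E80XX → F_EXX = 80 ksi.
Total weld length L_w = 19 in. Treat welds as unit-width lines.
Polar moment about centroid: J = 2[d³/12 + d(b/2)²] = 2[9.5³/12 + 9.5×3.5²] = 375.6 in³.
Direct shear f_v = P/L_w = 28.4 / 19 = 1.495 kip/in (vertical).
Torsion M = P·e = 28.4 × 11 = 312.4 kip·in.
Critical point at (x, y) = (3.5, 4.75) from centroid. f_tx = M·y/J = 3.95 kip/in; f_ty = M·x/J = 2.911 kip/in.
Resultant f_max = √[f_tx² + (f_v + f_ty)²] = √[3.95² + (1.495 + 2.911)²] = 5.917 kip/in.
Capacity per unit length: φr_n = 0.75 × 0.6 × 80 × (0.707 × 0.375) = 9.544 kip/in.
5.917 ≤ 9.544 → adequate.

f_max ≈ 5.92 kip/in; adequate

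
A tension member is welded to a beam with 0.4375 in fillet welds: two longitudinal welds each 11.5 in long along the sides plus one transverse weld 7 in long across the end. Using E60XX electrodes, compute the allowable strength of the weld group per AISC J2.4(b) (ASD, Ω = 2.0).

E60XX → F_EXX = 60 ksi.
t_e = 0.707 × 0.4375 = 0.3093 in.
R_nwl = 0.6 × 60 × 0.3093 × 23 = 256.1 kip (longitudinal, 2 welds).
R_nwt = 0.6 × 60 × 0.3093 × 7 = 77.95 kip (transverse, base value).
(i) R_nwl + R_nwt = 334.1 kip; (ii) 0.85 R_nwl + 1.5 R_nwt = 334.6 kip.
R_n = max = 334.6 kip [governs: (ii)]; R_n/Ω = 167.3 kip.

R_n/Ω ≈ 167 kip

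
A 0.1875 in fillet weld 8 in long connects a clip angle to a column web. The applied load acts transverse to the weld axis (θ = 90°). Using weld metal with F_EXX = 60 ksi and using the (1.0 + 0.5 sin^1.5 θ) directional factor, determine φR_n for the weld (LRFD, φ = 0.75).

φR_n ≈ 43 kip

t_e = 0.707 × 0.1875 = 0.1326 in; A_we = 0.1326 × 8 = 1.06 in².
Directional factor: 1.0 + 0.5 sin^1.5(90°) = 1.5.
F_nw = 0.6 × 60 × 1.5 = 54 ksi.
φR_n = 0.75 × 54 × 1.06 = 42.95 kip.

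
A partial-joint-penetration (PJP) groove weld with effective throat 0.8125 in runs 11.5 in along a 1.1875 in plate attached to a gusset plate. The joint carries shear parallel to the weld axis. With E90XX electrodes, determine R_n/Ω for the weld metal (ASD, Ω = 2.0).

E90XX → F_EXX = 90 ksi.
Effective throat (given) t_e = 0.8125 in.
A_we = 0.8125 × 11.5 = 9.344 in².
F_nw = 0.6 F_EXX = 54 ksi.
R_n/Ω = (54 × 9.344) / 2.0 = 252.3 kips.

R_n/Ω ≈ 252 kips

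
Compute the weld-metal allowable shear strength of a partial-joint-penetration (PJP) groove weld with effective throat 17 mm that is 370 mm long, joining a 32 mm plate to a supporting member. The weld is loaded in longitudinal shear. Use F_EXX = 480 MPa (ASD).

Effective throat (given) t_e = 17 mm.
A_we = 17 × 370 = 6290 mm².
F_nw = 0.6 F_EXX = 288 MPa.
R_n/Ω = (288 × 6290) / 2.0 × 10⁻³ = 905.8 kN.

R_n/Ω ≈ 906 kN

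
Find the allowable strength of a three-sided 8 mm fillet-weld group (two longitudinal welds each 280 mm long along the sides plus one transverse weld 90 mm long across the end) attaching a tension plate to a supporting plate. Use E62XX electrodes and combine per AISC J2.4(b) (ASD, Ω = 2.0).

E62XX → F_EXX = 620 MPa.
t_e = 0.707 × 8 = 5.656 mm.
R_nwl = 0.6 × 620 × 5.656 × 560 × 10⁻³ = 1178 kN (longitudinal, 2 welds).
R_nwt = 0.6 × 620 × 5.656 × 90 × 10⁻³ = 189.4 kN (transverse, base value).
(i) R_nwl + R_nwt = 1368 kN; (ii) 0.85 R_nwl + 1.5 R_nwt = 1286 kN.
R_n = max = 1368 kN [governs: (i)]; R_n/Ω = 683.8 kN.

R_n/Ω ≈ 684 kN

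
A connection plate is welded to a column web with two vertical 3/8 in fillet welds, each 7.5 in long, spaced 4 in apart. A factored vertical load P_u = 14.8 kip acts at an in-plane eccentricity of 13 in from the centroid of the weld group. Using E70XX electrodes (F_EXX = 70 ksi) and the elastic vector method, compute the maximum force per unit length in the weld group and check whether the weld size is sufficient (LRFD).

f_max ≈ 6.8 kip/in; adequate

Total weld length L_w = 15 in. Treat welds as unit-width lines.
Polar moment about centroid: J = 2[d³/12 + d(b/2)²] = 2[7.5³/12 + 7.5×2²] = 130.3 in³.
Direct shear f_v = P/L_w = 14.8 / 15 = 0.9867 kip/in (vertical).
Torsion M = P·e = 14.8 × 13 = 192.4 kip·in.
Critical point at (x, y) = (2, 3.75) from centroid. f_tx = M·y/J = 5.537 kip/in; f_ty = M·x/J = 2.953 kip/in.
Resultant f_max = √[f_tx² + (f_v + f_ty)²] = √[5.537² + (0.9867 + 2.953)²] = 6.795 kip/in.
Capacity per unit length: φr_n = 0.75 × 0.6 × 70 × (0.707 × 0.375) = 8.351 kip/in.
6.795 ≤ 8.351 → adequate.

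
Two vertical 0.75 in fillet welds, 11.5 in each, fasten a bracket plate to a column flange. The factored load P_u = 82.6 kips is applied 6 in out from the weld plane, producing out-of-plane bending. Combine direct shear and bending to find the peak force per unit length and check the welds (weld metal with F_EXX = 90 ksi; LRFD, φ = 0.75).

L_w = 2 × 11.5 = 23 in; section modulus (unit throat) S = 2 × L²/6 = 44.08 in².
Direct shear f_v = P/L_w = 82.6/23 = 3.591 kip/in.
Moment M = P × e = 82.6 × 6 = 495.6 kip·in; bending f_b = M/S = 11.24 kip/in.
f_max = √(f_v² + f_b²) = √(3.591² + 11.24²) = 11.8 kip/in.
φr_n = 0.75 × 0.6 × 90 × (0.707 × 0.75) = 21.48 kip/in → adequate.

f_max ≈ 11.8 kip/in; adequate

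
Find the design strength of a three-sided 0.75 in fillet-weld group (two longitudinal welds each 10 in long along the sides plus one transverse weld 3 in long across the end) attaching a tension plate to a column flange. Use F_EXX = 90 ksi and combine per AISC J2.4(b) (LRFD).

t_e = 0.707 × 0.75 = 0.5302 in.
R_nwl = 0.6 × 90 × 0.5302 × 20 = 572.7 kip (longitudinal, 2 welds).
R_nwt = 0.6 × 90 × 0.5302 × 3 = 85.9 kip (transverse, base value).
(i) R_nwl + R_nwt = 658.6 kip; (ii) 0.85 R_nwl + 1.5 R_nwt = 615.6 kip.
R_n = max = 658.6 kip [governs: (i)]; φR_n = 493.9 kip.

φR_n ≈ 494 kip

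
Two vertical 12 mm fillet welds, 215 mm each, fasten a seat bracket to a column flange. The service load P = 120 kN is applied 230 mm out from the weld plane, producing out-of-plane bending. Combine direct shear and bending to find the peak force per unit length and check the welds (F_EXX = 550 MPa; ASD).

L_w = 2 × 215 = 430 mm; section modulus (unit throat) S = 2 × L²/6 = 15410 mm².
Direct shear f_v = P/L_w = 120×10³/430 = 279.1 N/mm.
Moment M = P × e = 120×10³ × 230 = 27600000 N·mm; bending f_b = M/S = 1791 N/mm.
f_max = √(f_v² + f_b²) = √(279.1² + 1791²) = 1813 N/mm.
r_n/Ω = (1/2.0) × 0.6 × 550 × (0.707 × 12) = 1400 N/mm → NOT adequate.

f_max ≈ 1810 N/mm; NOT adequate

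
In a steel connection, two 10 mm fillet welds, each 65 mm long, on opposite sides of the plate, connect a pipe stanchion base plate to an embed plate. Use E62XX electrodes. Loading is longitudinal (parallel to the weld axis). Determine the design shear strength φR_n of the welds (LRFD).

φR_n ≈ 256 kN

E62XX → F_EXX = 620 MPa.
Effective throat t_e = 0.707 × 10 = 7.07 mm.
Total length L = 130 mm; A_we = 7.07 × 130 = 919.1 mm².
F_nw = 0.6 F_EXX = 0.6 × 620 = 372 MPa.
φR_n = 0.75 × 372 × 919.1 × 10⁻³ = 256.4 kN.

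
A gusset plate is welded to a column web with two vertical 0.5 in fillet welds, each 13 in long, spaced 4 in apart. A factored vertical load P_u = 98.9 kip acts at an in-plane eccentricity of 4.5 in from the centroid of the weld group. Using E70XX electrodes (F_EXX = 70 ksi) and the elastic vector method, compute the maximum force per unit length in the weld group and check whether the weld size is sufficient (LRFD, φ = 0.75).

f_max ≈ 8.39 kip/in; adequate

Total weld length L_w = 26 in. Treat welds as unit-width lines.
Polar moment about centroid: J = 2[d³/12 + d(b/2)²] = 2[13³/12 + 13×2²] = 470.2 in³.
Direct shear f_v = P/L_w = 98.9 / 26 = 3.804 kip/in (vertical).
Torsion M = P·e = 98.9 × 4.5 = 445.05 kip·in.
Critical point at (x, y) = (2, 6.5) from centroid. f_tx = M·y/J = 6.153 kip/in; f_ty = M·x/J = 1.893 kip/in.
Resultant f_max = √[f_tx² + (f_v + f_ty)²] = √[6.153² + (3.804 + 1.893)²] = 8.385 kip/in.
Capacity per unit length: φr_n = 0.75 × 0.6 × 70 × (0.707 × 0.5) = 11.14 kip/in.
8.385 ≤ 11.14 → adequate.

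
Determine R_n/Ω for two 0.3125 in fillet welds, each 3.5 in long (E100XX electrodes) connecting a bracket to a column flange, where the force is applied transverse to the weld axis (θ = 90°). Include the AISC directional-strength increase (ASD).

R_n/Ω ≈ 69.6 kips

E100XX → F_EXX = 100 ksi.
t_e = 0.707 × 0.3125 = 0.2209 in; A_we = 0.2209 × 7 = 1.547 in².
Directional factor: 1.0 + 0.5 sin^1.5(90°) = 1.5.
F_nw = 0.6 × 100 × 1.5 = 90 ksi.
R_n/Ω = (90 × 1.547) / 2.0 = 69.6 kips.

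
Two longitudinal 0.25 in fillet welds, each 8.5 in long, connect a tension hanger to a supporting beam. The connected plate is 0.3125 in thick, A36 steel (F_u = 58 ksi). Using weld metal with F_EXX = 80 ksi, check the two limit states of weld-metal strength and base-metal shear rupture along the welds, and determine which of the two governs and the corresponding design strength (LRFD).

φR_n ≈ 108 kip (weld metal governs)

t_e = 0.707 × 0.25 = 0.1767 in; L = 17 in.
Weld metal: φR_n = 0.75 × 0.6 × 80 × 0.1767 × 17 = 108.2 kip.
Base metal (shear rupture): φR_n = 0.75 × 0.6 × 58 × 0.3125 × 17 = 138.7 kip.
Governing: weld metal.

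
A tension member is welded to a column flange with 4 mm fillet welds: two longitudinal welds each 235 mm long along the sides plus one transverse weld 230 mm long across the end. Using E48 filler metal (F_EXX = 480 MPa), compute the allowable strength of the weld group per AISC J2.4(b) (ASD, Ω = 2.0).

t_e = 0.707 × 4 = 2.828 mm.
R_nwl = 0.6 × 480 × 2.828 × 470 × 10⁻³ = 382.8 kN (longitudinal, 2 welds).
R_nwt = 0.6 × 480 × 2.828 × 230 × 10⁻³ = 187.3 kN (transverse, base value).
(i) R_nwl + R_nwt = 570.1 kN; (ii) 0.85 R_nwl + 1.5 R_nwt = 606.4 kN.
R_n = max = 606.4 kN [governs: (ii)]; R_n/Ω = 303.2 kN.

R_n/Ω ≈ 303 kN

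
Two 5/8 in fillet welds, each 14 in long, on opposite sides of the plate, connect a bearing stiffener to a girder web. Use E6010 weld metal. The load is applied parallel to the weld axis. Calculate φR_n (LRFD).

E60XX → F_EXX = 60 ksi.
Effective throat t_e = 0.707 × 0.625 = 0.4419 in.
Total length L = 28 in; A_we = 0.4419 × 28 = 12.37 in².
F_nw = 0.6 F_EXX = 0.6 × 60 = 36 ksi.
φR_n = 0.75 × 36 × 12.37 = 334.1 kip.

φR_n ≈ 334 kip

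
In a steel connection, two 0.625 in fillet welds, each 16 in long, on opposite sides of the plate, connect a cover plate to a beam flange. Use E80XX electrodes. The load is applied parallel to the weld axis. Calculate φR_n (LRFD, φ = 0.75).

E80XX → F_EXX = 80 ksi.
Effective throat t_e = 0.707 × 0.625 = 0.4419 in.
Total length L = 32 in; A_we = 0.4419 × 32 = 14.14 in².
F_nw = 0.6 F_EXX = 0.6 × 80 = 48 ksi.
φR_n = 0.75 × 48 × 14.14 = 509 kips.

φR_n ≈ 509 kips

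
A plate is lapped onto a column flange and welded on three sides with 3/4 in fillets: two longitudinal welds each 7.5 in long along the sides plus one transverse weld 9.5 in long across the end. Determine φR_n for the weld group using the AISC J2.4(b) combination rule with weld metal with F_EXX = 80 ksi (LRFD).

t_e = 0.707 × 0.75 = 0.5302 in.
R_nwl = 0.6 × 80 × 0.5302 × 15 = 381.8 kip (longitudinal, 2 welds).
R_nwt = 0.6 × 80 × 0.5302 × 9.5 = 241.8 kip (transverse, base value).
(i) R_nwl + R_nwt = 623.6 kip; (ii) 0.85 R_nwl + 1.5 R_nwt = 687.2 kip.
R_n = max = 687.2 kip [governs: (ii)]; φR_n = 515.4 kip.

φR_n ≈ 515 kip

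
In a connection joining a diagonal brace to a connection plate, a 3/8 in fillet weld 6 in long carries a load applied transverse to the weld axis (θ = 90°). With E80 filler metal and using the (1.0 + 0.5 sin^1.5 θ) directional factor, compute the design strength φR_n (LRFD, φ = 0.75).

φR_n ≈ 85.9 kip

E80XX → F_EXX = 80 ksi.
t_e = 0.707 × 0.375 = 0.2651 in; A_we = 0.2651 × 6 = 1.591 in².
Directional factor: 1.0 + 0.5 sin^1.5(90°) = 1.5.
F_nw = 0.6 × 80 × 1.5 = 72 ksi.
φR_n = 0.75 × 72 × 1.591 = 85.9 kip.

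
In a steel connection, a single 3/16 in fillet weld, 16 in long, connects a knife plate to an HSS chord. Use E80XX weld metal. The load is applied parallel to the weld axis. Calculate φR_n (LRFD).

E80XX → F_EXX = 80 ksi.
Effective throat t_e = 0.707 × 0.1875 = 0.1326 in.
Total length L = 16 in; A_we = 0.1326 × 16 = 2.121 in².
F_nw = 0.6 F_EXX = 0.6 × 80 = 48 ksi.
φR_n = 0.75 × 48 × 2.121 = 76.36 kips.

φR_n ≈ 76.4 kips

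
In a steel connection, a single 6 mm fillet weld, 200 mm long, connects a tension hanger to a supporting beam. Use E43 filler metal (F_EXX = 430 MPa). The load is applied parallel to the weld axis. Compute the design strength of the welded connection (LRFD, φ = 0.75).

φR_n ≈ 164 kN

Effective throat t_e = 0.707 × 6 = 4.242 mm.
Total length L = 200 mm; A_we = 4.242 × 200 = 848.4 mm².
F_nw = 0.6 F_EXX = 0.6 × 430 = 258 MPa.
φR_n = 0.75 × 258 × 848.4 × 10⁻³ = 164.2 kN.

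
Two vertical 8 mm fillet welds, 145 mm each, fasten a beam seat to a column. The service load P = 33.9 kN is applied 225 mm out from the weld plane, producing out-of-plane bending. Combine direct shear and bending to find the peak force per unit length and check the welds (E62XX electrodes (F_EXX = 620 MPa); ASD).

f_max ≈ 1090 N/mm; NOT adequate

L_w = 2 × 145 = 290 mm; section modulus (unit throat) S = 2 × L²/6 = 7008 mm².
Direct shear f_v = P/L_w = 33.9×10³/290 = 116.9 N/mm.
Moment M = P × e = 33.9×10³ × 225 = 7627500 N·mm; bending f_b = M/S = 1088 N/mm.
f_max = √(f_v² + f_b²) = √(116.9² + 1088²) = 1095 N/mm.
r_n/Ω = (1/2.0) × 0.6 × 620 × (0.707 × 8) = 1052 N/mm → NOT adequate.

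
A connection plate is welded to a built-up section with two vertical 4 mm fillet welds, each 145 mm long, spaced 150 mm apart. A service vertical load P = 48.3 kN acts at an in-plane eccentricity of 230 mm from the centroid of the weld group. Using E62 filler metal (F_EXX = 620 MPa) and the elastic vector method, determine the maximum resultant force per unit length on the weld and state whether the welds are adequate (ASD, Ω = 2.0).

Total weld length L_w = 290 mm. Treat welds as unit-width lines.
Polar moment about centroid: J = 2[d³/12 + d(b/2)²] = 2[145³/12 + 145×75²] = 2139000 mm³.
Direct shear f_v = P/L_w = 48.3×10³ / 290 = 166.6 N/mm (vertical).
Torsion M = P·e = 48.3×10³ × 230 = 11109000 N·mm.
Critical point at (x, y) = (75, 72.5) from centroid. f_tx = M·y/J = 376.5 N/mm; f_ty = M·x/J = 389.5 N/mm.
Resultant f_max = √[f_tx² + (f_v + f_ty)²] = √[376.5² + (166.6 + 389.5)²] = 671.5 N/mm.
Capacity per unit length: r_n/Ω = (1/2.0) × 0.6 × 620 × (0.707 × 4) = 526 N/mm.
671.5 > 526 → NOT adequate.

f_max ≈ 671 N/mm; NOT adequate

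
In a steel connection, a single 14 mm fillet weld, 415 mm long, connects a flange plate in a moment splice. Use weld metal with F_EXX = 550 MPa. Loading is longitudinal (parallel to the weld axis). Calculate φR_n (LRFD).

Effective throat t_e = 0.707 × 14 = 9.898 mm.
Total length L = 415 mm; A_we = 9.898 × 415 = 4108 mm².
F_nw = 0.6 F_EXX = 0.6 × 550 = 330 MPa.
φR_n = 0.75 × 330 × 4108 × 10⁻³ = 1017 kN.

φR_n ≈ 1020 kN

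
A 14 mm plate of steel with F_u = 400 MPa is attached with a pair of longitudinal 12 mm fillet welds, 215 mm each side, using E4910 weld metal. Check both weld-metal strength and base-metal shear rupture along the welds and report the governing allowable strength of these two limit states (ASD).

E49XX → F_EXX = 490 MPa.
t_e = 0.707 × 12 = 8.484 mm; L = 430 mm.
Weld metal: R_n/Ω = (1/2.0) × 0.6 × 490 × 8.484 × 430 × 10⁻³ = 536.3 kN.
Base metal (shear rupture): R_n/Ω = (1/2.0) × 0.6 × 400 × 14 × 430 × 10⁻³ = 722.4 kN.
Governing: weld metal.

R_n/Ω ≈ 536 kN (weld metal governs)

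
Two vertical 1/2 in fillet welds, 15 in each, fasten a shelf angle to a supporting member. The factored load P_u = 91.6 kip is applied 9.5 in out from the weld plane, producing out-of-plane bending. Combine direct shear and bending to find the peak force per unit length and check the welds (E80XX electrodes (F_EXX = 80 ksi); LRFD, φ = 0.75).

f_max ≈ 12 kip/in; adequate

L_w = 2 × 15 = 30 in; section modulus (unit throat) S = 2 × L²/6 = 75 in².
Direct shear f_v = P/L_w = 91.6/30 = 3.053 kip/in.
Moment M = P × e = 91.6 × 9.5 = 870.2 kip·in; bending f_b = M/S = 11.6 kip/in.
f_max = √(f_v² + f_b²) = √(3.053² + 11.6²) = 12 kip/in.
φr_n = 0.75 × 0.6 × 80 × (0.707 × 0.5) = 12.73 kip/in → adequate.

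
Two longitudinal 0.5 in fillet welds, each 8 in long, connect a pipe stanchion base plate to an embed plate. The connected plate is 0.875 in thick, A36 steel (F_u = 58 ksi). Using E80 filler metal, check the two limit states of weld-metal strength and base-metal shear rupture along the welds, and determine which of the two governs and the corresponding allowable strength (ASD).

R_n/Ω ≈ 136 kip (weld metal governs)

E80XX → F_EXX = 80 ksi.
t_e = 0.707 × 0.5 = 0.3535 in; L = 16 in.
Weld metal: R_n/Ω = (1/2.0) × 0.6 × 80 × 0.3535 × 16 = 135.7 kip.
Base metal (shear rupture): R_n/Ω = (1/2.0) × 0.6 × 58 × 0.875 × 16 = 243.6 kip.
Governing: weld metal.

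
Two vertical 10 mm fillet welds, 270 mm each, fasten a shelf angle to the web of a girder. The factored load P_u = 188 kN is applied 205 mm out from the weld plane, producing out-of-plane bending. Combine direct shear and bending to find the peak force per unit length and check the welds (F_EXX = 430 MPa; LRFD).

L_w = 2 × 270 = 540 mm; section modulus (unit throat) S = 2 × L²/6 = 24300 mm².
Direct shear f_v = P/L_w = 188×10³/540 = 348.1 N/mm.
Moment M = P × e = 188×10³ × 205 = 38540000 N·mm; bending f_b = M/S = 1586 N/mm.
f_max = √(f_v² + f_b²) = √(348.1² + 1586²) = 1624 N/mm.
φr_n = 0.75 × 0.6 × 430 × (0.707 × 10) = 1368 N/mm → NOT adequate.

f_max ≈ 1620 N/mm; NOT adequate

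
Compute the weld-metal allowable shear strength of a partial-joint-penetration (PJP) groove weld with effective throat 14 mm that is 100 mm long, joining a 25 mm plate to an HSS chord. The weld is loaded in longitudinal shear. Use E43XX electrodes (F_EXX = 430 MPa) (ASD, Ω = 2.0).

Effective throat (given) t_e = 14 mm.
A_we = 14 × 100 = 1400 mm².
F_nw = 0.6 F_EXX = 258 MPa.
R_n/Ω = (258 × 1400) / 2.0 × 10⁻³ = 180.6 kN.

R_n/Ω ≈ 181 kN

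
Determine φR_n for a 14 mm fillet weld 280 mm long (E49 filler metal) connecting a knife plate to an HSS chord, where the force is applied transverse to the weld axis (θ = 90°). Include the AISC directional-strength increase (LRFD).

E49XX → F_EXX = 490 MPa.
t_e = 0.707 × 14 = 9.898 mm; A_we = 9.898 × 280 = 2771 mm².
Directional factor: 1.0 + 0.5 sin^1.5(90°) = 1.5.
F_nw = 0.6 × 490 × 1.5 = 441 MPa.
φR_n = 0.75 × 441 × 2771 × 10⁻³ = 916.7 kN.

φR_n ≈ 917 kN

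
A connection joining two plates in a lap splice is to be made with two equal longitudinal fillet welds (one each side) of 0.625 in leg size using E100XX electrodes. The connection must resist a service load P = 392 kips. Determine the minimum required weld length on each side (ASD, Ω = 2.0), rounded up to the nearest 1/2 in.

L = 15 in on each side

E100XX → F_EXX = 100 ksi.
Throat t_e = 0.707 × 0.625 = 0.4419 in.
r_n/Ω = (0.6 × 100 × 0.4419) / 2.0 = 13.26 kip/in.
L_req = P / (r_n/Ω) = 392 / 13.26 = 29.57 in total.
Per side: 29.57 / 2 = 14.79 in.
Round up → use L = 15 in on each side.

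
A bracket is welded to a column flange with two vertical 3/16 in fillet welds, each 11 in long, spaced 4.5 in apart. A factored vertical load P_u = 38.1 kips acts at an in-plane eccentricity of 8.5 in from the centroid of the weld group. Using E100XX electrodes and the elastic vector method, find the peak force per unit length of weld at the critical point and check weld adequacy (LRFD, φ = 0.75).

E100XX → F_EXX = 100 ksi.
Total weld length L_w = 22 in. Treat welds as unit-width lines.
Polar moment about centroid: J = 2[d³/12 + d(b/2)²] = 2[11³/12 + 11×2.25²] = 333.2 in³.
Direct shear f_v = P/L_w = 38.1 / 22 = 1.732 kip/in (vertical).
Torsion M = P·e = 38.1 × 8.5 = 323.85 kip·in.
Critical point at (x, y) = (2.25, 5.5) from centroid. f_tx = M·y/J = 5.346 kip/in; f_ty = M·x/J = 2.187 kip/in.
Resultant f_max = √[f_tx² + (f_v + f_ty)²] = √[5.346² + (1.732 + 2.187)²] = 6.628 kip/in.
Capacity per unit length: φr_n = 0.75 × 0.6 × 100 × (0.707 × 0.1875) = 5.965 kip/in.
6.628 > 5.965 → NOT adequate.

f_max ≈ 6.63 kip/in; NOT adequate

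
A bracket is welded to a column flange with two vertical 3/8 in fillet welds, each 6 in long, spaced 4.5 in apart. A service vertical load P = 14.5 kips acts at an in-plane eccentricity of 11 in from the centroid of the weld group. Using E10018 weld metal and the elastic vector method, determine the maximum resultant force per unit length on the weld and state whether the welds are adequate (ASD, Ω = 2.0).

E100XX → F_EXX = 100 ksi.
Total weld length L_w = 12 in. Treat welds as unit-width lines.
Polar moment about centroid: J = 2[d³/12 + d(b/2)²] = 2[6³/12 + 6×2.25²] = 96.75 in³.
Direct shear f_v = P/L_w = 14.5 / 12 = 1.208 kip/in (vertical).
Torsion M = P·e = 14.5 × 11 = 159.5 kip·in.
Critical point at (x, y) = (2.25, 3) from centroid. f_tx = M·y/J = 4.946 kip/in; f_ty = M·x/J = 3.709 kip/in.
Resultant f_max = √[f_tx² + (f_v + f_ty)²] = √[4.946² + (1.208 + 3.709)²] = 6.974 kip/in.
Capacity per unit length: r_n/Ω = (1/2.0) × 0.6 × 100 × (0.707 × 0.375) = 7.954 kip/in.
6.974 ≤ 7.954 → adequate.

f_max ≈ 6.97 kip/in; adequate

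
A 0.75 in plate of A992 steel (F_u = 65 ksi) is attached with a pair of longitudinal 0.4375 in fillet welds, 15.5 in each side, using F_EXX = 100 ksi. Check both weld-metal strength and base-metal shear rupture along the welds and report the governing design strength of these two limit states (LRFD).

φR_n ≈ 431 kips (weld metal governs)

t_e = 0.707 × 0.4375 = 0.3093 in; L = 31 in.
Weld metal: φR_n = 0.75 × 0.6 × 100 × 0.3093 × 31 = 431.5 kips.
Base metal (shear rupture): φR_n = 0.75 × 0.6 × 65 × 0.75 × 31 = 680.1 kips.
Governing: weld metal.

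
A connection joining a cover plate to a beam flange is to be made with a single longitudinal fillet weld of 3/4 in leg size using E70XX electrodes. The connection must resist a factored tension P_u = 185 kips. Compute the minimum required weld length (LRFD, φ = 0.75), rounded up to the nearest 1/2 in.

L = 11.5 in

E70XX → F_EXX = 70 ksi.
Throat t_e = 0.707 × 0.75 = 0.5302 in.
φr_n = 0.75 × 0.6 × 70 × 0.5302 = 16.7 kips/in.
L_req = P_u / φr_n = 185 / 16.7 = 11.08 in total.
Round up → use L = 11.5 in.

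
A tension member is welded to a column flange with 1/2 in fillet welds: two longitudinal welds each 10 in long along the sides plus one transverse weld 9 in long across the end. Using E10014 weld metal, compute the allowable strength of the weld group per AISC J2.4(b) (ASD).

E100XX → F_EXX = 100 ksi.
t_e = 0.707 × 0.5 = 0.3535 in.
R_nwl = 0.6 × 100 × 0.3535 × 20 = 424.2 kips (longitudinal, 2 welds).
R_nwt = 0.6 × 100 × 0.3535 × 9 = 190.9 kips (transverse, base value).
(i) R_nwl + R_nwt = 615.1 kips; (ii) 0.85 R_nwl + 1.5 R_nwt = 646.9 kips.
R_n = max = 646.9 kips [governs: (ii)]; R_n/Ω = 323.5 kips.

R_n/Ω ≈ 323 kips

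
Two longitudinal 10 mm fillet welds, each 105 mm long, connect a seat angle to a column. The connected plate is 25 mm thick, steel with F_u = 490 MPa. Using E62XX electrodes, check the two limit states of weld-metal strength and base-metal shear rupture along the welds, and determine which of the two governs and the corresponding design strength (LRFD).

E62XX → F_EXX = 620 MPa.
t_e = 0.707 × 10 = 7.07 mm; L = 210 mm.
Weld metal: φR_n = 0.75 × 0.6 × 620 × 7.07 × 210 × 10⁻³ = 414.2 kN.
Base metal (shear rupture): φR_n = 0.75 × 0.6 × 490 × 25 × 210 × 10⁻³ = 1158 kN.
Governing: weld metal.

φR_n ≈ 414 kN (weld metal governs)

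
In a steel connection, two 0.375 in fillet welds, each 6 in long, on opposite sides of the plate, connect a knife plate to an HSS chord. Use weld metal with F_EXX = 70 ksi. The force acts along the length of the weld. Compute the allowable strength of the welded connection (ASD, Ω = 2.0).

R_n/Ω ≈ 66.8 kip

Effective throat t_e = 0.707 × 0.375 = 0.2651 in.
Total length L = 12 in; A_we = 0.2651 × 12 = 3.181 in².
F_nw = 0.6 F_EXX = 0.6 × 70 = 42 ksi.
R_n = 42 × 3.181 = 133.6 kip; R_n/Ω = 133.6/2.0 = 66.81 kip.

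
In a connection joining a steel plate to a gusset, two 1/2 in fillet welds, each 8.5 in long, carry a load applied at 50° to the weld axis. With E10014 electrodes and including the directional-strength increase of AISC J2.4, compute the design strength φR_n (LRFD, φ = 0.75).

φR_n ≈ 361 kips

E100XX → F_EXX = 100 ksi.
t_e = 0.707 × 0.5 = 0.3535 in; A_we = 0.3535 × 17 = 6.01 in².
Directional factor: 1.0 + 0.5 sin^1.5(50°) = 1.335.
F_nw = 0.6 × 100 × 1.335 = 80.11 ksi.
φR_n = 0.75 × 80.11 × 6.01 = 361.1 kips.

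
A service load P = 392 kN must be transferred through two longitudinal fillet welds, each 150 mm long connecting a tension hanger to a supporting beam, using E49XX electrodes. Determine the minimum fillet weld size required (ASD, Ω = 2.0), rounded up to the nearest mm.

E49XX → F_EXX = 490 MPa.
Total weld length L = 300 mm.
Required throat t_e = P × Ω / (0.6 F_EXX × L) = 392 × 2.0 / (0.6 × 490 × 300 × 10⁻³) = 8.889 mm.
Required leg w = t_e / 0.707 = 12.57 mm → use 13 mm.

w = 13 mm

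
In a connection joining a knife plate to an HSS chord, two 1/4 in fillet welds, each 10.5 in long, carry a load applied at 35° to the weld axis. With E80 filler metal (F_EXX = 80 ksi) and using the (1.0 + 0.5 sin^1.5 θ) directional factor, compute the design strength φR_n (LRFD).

φR_n ≈ 163 kips

t_e = 0.707 × 0.25 = 0.1767 in; A_we = 0.1767 × 21 = 3.712 in².
Directional factor: 1.0 + 0.5 sin^1.5(35°) = 1.217.
F_nw = 0.6 × 80 × 1.217 = 58.43 ksi.
φR_n = 0.75 × 58.43 × 3.712 = 162.6 kips.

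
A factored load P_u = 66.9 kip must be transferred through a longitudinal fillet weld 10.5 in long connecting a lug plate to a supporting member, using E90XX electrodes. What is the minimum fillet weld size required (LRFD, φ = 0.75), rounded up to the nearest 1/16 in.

E90XX → F_EXX = 90 ksi.
Total weld length L = 10.5 in.
Required throat t_e = P_u / (φ × 0.6 F_EXX × L) = 66.9 / (0.75 × 0.6 × 90 × 10.5) = 0.1573 in.
Required leg w = t_e / 0.707 = 0.2225 in → use 1/4 in.

w = 1/4 in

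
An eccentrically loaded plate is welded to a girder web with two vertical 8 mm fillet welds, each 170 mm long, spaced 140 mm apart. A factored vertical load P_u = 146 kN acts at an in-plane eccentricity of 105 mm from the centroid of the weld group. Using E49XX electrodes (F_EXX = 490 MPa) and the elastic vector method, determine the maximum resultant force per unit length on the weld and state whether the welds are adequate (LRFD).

f_max ≈ 1010 N/mm; adequate

Total weld length L_w = 340 mm. Treat welds as unit-width lines.
Polar moment about centroid: J = 2[d³/12 + d(b/2)²] = 2[170³/12 + 170×70²] = 2485000 mm³.
Direct shear f_v = P/L_w = 146×10³ / 340 = 429.4 N/mm (vertical).
Torsion M = P·e = 146×10³ × 105 = 15330000 N·mm.
Critical point at (x, y) = (70, 85) from centroid. f_tx = M·y/J = 524.4 N/mm; f_ty = M·x/J = 431.9 N/mm.
Resultant f_max = √[f_tx² + (f_v + f_ty)²] = √[524.4² + (429.4 + 431.9)²] = 1008 N/mm.
Capacity per unit length: φr_n = 0.75 × 0.6 × 490 × (0.707 × 8) = 1247 N/mm.
1008 ≤ 1247 → adequate.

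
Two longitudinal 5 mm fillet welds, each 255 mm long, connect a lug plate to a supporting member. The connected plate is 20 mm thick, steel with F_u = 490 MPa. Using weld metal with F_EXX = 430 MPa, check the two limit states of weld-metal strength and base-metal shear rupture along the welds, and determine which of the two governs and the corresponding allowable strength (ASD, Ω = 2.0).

t_e = 0.707 × 5 = 3.535 mm; L = 510 mm.
Weld metal: R_n/Ω = (1/2.0) × 0.6 × 430 × 3.535 × 510 × 10⁻³ = 232.6 kN.
Base metal (shear rupture): R_n/Ω = (1/2.0) × 0.6 × 490 × 20 × 510 × 10⁻³ = 1499 kN.
Governing: weld metal.

R_n/Ω ≈ 233 kN (weld metal governs)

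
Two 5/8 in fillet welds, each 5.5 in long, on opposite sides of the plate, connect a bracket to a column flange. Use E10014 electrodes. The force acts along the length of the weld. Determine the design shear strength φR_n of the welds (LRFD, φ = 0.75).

φR_n ≈ 219 kip

E100XX → F_EXX = 100 ksi.
Effective throat t_e = 0.707 × 0.625 = 0.4419 in.
Total length L = 11 in; A_we = 0.4419 × 11 = 4.861 in².
F_nw = 0.6 F_EXX = 0.6 × 100 = 60 ksi.
φR_n = 0.75 × 60 × 4.861 = 218.7 kip.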